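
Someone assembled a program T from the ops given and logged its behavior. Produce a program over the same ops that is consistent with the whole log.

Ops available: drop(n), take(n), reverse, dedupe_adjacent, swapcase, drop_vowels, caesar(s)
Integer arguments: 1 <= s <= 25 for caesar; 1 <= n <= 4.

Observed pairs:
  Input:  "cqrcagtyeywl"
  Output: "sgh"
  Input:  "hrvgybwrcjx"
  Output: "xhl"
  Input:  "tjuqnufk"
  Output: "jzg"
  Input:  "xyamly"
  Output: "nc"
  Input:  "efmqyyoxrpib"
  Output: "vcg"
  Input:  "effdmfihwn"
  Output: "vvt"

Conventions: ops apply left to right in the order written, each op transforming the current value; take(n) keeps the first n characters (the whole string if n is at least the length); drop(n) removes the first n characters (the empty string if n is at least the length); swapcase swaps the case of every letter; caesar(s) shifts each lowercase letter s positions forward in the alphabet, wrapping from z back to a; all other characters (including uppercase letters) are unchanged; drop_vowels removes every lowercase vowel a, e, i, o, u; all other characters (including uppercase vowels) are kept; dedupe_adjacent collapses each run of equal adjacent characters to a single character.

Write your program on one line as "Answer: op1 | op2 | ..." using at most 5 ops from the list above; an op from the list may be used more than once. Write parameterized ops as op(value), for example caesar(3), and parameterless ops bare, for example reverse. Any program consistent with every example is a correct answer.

drop_vowels | take(3) | caesar(16) | drop_vowels

Check, running the answer program on each example:
  "cqrcagtyeywl" -> "cqrcgtyywl" -> "cqr" -> "sgh" -> "sgh"
  "hrvgybwrcjx" -> "hrvgybwrcjx" -> "hrv" -> "xhl" -> "xhl"
  "tjuqnufk" -> "tjqnfk" -> "tjq" -> "jzg" -> "jzg"
  "xyamly" -> "xymly" -> "xym" -> "noc" -> "nc"
  "efmqyyoxrpib" -> "fmqyyxrpb" -> "fmq" -> "vcg" -> "vcg"
  "effdmfihwn" -> "ffdmfhwn" -> "ffd" -> "vvt" -> "vvt"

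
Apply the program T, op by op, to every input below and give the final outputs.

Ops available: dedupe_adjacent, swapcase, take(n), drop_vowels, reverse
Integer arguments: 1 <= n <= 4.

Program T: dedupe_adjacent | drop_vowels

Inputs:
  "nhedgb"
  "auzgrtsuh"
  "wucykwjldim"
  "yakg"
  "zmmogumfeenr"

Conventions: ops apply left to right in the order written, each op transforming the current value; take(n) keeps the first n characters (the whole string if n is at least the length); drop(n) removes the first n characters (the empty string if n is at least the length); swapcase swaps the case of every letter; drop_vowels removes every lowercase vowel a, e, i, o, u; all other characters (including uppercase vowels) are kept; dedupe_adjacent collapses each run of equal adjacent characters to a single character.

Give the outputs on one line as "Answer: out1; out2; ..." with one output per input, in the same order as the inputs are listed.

"nhdgb"; "zgrtsh"; "wcykwjldm"; "ykg"; "zmgmfnr"

Execution, op by op:
  "nhedgb" -> "nhedgb" -> "nhdgb"
  "auzgrtsuh" -> "auzgrtsuh" -> "zgrtsh"
  "wucykwjldim" -> "wucykwjldim" -> "wcykwjldm"
  "yakg" -> "yakg" -> "ykg"
  "zmmogumfeenr" -> "zmogumfenr" -> "zmgmfnr"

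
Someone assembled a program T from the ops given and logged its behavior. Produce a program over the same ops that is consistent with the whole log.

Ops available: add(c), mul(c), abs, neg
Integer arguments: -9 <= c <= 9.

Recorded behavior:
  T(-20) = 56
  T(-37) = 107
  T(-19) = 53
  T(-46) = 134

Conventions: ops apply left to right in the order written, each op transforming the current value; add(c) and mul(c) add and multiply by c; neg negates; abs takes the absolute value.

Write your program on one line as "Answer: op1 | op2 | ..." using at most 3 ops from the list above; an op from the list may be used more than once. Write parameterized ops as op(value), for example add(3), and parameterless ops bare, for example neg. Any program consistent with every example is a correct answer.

mul(3) | abs | add(-4)

Check, running the answer program on each example:
  -20 -> -60 -> 60 -> 56
  -37 -> -111 -> 111 -> 107
  -19 -> -57 -> 57 -> 53
  -46 -> -138 -> 138 -> 134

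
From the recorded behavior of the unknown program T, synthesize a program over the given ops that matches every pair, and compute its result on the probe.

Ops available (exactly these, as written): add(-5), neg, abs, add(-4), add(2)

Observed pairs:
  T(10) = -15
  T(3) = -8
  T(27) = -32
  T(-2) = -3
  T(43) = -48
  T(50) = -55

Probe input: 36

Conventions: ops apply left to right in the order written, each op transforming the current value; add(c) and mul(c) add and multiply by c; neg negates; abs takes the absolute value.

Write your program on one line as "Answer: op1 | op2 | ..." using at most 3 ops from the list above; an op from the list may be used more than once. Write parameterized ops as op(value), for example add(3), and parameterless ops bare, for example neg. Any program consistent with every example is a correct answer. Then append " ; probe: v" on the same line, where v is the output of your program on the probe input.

neg | add(-5) ; probe: -41

Check, running the answer program on each example:
  10 -> -10 -> -15
  3 -> -3 -> -8
  27 -> -27 -> -32
  -2 -> 2 -> -3
  43 -> -43 -> -48
  50 -> -50 -> -55
  probe: 36 -> -36 -> -41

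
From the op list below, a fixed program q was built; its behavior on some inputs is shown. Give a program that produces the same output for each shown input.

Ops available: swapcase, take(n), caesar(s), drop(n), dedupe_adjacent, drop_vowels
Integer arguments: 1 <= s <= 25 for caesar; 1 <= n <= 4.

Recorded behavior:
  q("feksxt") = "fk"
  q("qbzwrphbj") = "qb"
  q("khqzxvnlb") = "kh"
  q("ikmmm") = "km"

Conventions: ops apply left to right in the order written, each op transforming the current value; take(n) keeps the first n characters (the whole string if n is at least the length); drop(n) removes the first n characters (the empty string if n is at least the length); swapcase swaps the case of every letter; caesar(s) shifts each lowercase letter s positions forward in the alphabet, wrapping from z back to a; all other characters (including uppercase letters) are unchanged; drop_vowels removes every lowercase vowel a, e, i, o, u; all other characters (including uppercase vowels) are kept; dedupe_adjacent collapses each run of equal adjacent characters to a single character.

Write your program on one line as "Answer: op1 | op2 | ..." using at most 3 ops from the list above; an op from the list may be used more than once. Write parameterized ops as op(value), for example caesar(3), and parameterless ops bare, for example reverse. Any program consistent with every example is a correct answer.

drop_vowels | take(4) | take(2)

Check, running the answer program on each example:
  "feksxt" -> "fksxt" -> "fksx" -> "fk"
  "qbzwrphbj" -> "qbzwrphbj" -> "qbzw" -> "qb"
  "khqzxvnlb" -> "khqzxvnlb" -> "khqz" -> "kh"
  "ikmmm" -> "kmmm" -> "kmmm" -> "km"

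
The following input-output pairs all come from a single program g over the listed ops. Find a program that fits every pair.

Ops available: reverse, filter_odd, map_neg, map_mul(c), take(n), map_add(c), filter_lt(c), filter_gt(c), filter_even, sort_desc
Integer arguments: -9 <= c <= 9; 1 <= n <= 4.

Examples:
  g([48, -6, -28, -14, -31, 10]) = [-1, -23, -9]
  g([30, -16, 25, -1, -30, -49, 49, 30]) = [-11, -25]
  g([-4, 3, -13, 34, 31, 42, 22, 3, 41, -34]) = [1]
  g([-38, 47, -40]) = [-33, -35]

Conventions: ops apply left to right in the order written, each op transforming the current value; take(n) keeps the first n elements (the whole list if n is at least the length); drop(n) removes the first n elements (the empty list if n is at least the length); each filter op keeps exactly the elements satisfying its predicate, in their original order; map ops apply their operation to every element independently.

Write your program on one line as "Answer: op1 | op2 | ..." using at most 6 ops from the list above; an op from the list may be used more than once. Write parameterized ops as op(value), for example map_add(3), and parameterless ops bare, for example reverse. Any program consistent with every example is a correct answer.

map_add(6) | filter_even | map_add(-1) | take(4) | filter_lt(7)

Check, running the answer program on each example:
  [48, -6, -28, -14, -31, 10] -> [54, 0, -22, -8, -25, 16] -> [54, 0, -22, -8, 16] -> [53, -1, -23, -9, 15] -> [53, -1, -23, -9] -> [-1, -23, -9]
  [30, -16, 25, -1, -30, -49, 49, 30] -> [36, -10, 31, 5, -24, -43, 55, 36] -> [36, -10, -24, 36] -> [35, -11, -25, 35] -> [35, -11, -25, 35] -> [-11, -25]
  [-4, 3, -13, 34, 31, 42, 22, 3, 41, -34] -> [2, 9, -7, 40, 37, 48, 28, 9, 47, -28] -> [2, 40, 48, 28, -28] -> [1, 39, 47, 27, -29] -> [1, 39, 47, 27] -> [1]
  [-38, 47, -40] -> [-32, 53, -34] -> [-32, -34] -> [-33, -35] -> [-33, -35] -> [-33, -35]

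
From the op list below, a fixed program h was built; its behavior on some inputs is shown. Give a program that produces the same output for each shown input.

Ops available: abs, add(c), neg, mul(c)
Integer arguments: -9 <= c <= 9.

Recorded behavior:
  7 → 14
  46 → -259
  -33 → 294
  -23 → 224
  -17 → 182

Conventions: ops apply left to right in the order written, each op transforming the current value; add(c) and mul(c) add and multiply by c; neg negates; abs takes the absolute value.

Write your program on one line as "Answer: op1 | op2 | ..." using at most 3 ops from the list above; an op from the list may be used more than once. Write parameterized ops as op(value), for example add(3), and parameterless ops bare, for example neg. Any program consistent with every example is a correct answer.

add(-9) | mul(-7)

Check, running the answer program on each example:
  7 -> -2 -> 14
  46 -> 37 -> -259
  -33 -> -42 -> 294
  -23 -> -32 -> 224
  -17 -> -26 -> 182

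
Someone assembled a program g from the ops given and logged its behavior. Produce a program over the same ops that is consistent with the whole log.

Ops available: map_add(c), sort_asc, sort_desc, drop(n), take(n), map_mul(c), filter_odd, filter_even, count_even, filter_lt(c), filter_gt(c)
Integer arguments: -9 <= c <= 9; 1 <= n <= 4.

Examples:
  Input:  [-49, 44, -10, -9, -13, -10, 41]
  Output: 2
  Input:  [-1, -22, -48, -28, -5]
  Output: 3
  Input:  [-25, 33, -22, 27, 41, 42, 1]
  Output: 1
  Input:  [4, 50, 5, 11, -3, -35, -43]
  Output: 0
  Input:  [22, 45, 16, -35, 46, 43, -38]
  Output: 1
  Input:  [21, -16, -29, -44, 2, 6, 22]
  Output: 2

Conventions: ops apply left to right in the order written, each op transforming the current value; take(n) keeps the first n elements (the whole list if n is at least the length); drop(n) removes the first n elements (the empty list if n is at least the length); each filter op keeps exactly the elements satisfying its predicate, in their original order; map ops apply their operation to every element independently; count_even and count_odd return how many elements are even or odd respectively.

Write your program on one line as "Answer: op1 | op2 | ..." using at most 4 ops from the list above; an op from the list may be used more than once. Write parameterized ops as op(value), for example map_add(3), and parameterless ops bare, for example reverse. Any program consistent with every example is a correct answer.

filter_lt(-9) | sort_asc | count_even

Check, running the answer program on each example:
  [-49, 44, -10, -9, -13, -10, 41] -> [-49, -10, -13, -10] -> [-49, -13, -10, -10] -> 2
  [-1, -22, -48, -28, -5] -> [-22, -48, -28] -> [-48, -28, -22] -> 3
  [-25, 33, -22, 27, 41, 42, 1] -> [-25, -22] -> [-25, -22] -> 1
  [4, 50, 5, 11, -3, -35, -43] -> [-35, -43] -> [-43, -35] -> 0
  [22, 45, 16, -35, 46, 43, -38] -> [-35, -38] -> [-38, -35] -> 1
  [21, -16, -29, -44, 2, 6, 22] -> [-16, -29, -44] -> [-44, -29, -16] -> 2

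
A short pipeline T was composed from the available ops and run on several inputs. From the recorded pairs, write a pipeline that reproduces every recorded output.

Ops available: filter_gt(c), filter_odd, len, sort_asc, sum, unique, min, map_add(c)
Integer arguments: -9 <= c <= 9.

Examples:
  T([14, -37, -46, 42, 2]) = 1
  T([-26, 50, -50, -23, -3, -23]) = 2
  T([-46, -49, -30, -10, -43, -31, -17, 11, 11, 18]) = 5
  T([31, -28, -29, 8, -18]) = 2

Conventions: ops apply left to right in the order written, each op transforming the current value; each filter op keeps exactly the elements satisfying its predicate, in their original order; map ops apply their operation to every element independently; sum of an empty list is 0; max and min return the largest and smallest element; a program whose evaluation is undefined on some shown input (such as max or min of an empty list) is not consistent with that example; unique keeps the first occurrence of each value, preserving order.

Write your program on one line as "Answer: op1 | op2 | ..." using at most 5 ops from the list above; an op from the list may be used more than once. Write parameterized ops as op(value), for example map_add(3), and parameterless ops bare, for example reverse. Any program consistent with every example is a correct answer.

filter_odd | unique | map_add(-9) | len

Check, running the answer program on each example:
  [14, -37, -46, 42, 2] -> [-37] -> [-37] -> [-46] -> 1
  [-26, 50, -50, -23, -3, -23] -> [-23, -3, -23] -> [-23, -3] -> [-32, -12] -> 2
  [-46, -49, -30, -10, -43, -31, -17, 11, 11, 18] -> [-49, -43, -31, -17, 11, 11] -> [-49, -43, -31, -17, 11] -> [-58, -52, -40, -26, 2] -> 5
  [31, -28, -29, 8, -18] -> [31, -29] -> [31, -29] -> [22, -38] -> 2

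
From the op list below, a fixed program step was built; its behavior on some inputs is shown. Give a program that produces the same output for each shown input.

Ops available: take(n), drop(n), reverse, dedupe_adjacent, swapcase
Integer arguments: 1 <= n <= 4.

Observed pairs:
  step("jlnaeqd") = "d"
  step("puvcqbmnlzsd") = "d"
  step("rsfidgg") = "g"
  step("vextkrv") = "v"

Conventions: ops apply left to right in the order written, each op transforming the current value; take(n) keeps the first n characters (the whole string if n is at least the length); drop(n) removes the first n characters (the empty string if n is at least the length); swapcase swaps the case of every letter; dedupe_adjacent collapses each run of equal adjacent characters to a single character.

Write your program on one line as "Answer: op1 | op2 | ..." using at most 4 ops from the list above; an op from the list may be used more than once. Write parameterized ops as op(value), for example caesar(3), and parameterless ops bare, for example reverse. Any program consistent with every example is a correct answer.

reverse | dedupe_adjacent | take(2) | take(1)

Check, running the answer program on each example:
  "jlnaeqd" -> "dqeanlj" -> "dqeanlj" -> "dq" -> "d"
  "puvcqbmnlzsd" -> "dszlnmbqcvup" -> "dszlnmbqcvup" -> "ds" -> "d"
  "rsfidgg" -> "ggdifsr" -> "gdifsr" -> "gd" -> "g"
  "vextkrv" -> "vrktxev" -> "vrktxev" -> "vr" -> "v"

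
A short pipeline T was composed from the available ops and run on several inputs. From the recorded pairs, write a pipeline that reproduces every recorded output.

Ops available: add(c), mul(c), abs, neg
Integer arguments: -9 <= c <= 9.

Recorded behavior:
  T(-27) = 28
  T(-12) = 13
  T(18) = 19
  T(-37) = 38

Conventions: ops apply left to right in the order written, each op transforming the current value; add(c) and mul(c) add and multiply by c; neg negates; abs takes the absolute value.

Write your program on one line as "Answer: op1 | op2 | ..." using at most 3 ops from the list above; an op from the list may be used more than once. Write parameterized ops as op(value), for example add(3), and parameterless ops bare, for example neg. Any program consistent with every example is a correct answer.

abs | add(1)

Check, running the answer program on each example:
  -27 -> 27 -> 28
  -12 -> 12 -> 13
  18 -> 18 -> 19
  -37 -> 37 -> 38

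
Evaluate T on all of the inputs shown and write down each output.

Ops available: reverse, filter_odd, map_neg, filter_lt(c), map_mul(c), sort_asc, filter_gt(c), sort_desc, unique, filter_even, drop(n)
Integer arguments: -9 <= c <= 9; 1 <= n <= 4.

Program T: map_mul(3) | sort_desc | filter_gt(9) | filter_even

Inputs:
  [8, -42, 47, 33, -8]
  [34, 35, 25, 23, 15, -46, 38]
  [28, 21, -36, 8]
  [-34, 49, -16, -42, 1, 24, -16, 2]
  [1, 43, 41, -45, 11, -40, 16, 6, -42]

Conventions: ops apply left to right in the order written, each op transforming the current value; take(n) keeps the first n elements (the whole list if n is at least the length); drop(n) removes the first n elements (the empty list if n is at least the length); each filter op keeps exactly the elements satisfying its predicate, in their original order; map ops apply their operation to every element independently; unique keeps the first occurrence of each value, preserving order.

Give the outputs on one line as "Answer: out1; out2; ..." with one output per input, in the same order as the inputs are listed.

[24]; [114, 102]; [84, 24]; [72]; [48, 18]

Execution, op by op:
  [8, -42, 47, 33, -8] -> [24, -126, 141, 99, -24] -> [141, 99, 24, -24, -126] -> [141, 99, 24] -> [24]
  [34, 35, 25, 23, 15, -46, 38] -> [102, 105, 75, 69, 45, -138, 114] -> [114, 105, 102, 75, 69, 45, -138] -> [114, 105, 102, 75, 69, 45] -> [114, 102]
  [28, 21, -36, 8] -> [84, 63, -108, 24] -> [84, 63, 24, -108] -> [84, 63, 24] -> [84, 24]
  [-34, 49, -16, -42, 1, 24, -16, 2] -> [-102, 147, -48, -126, 3, 72, -48, 6] -> [147, 72, 6, 3, -48, -48, -102, -126] -> [147, 72] -> [72]
  [1, 43, 41, -45, 11, -40, 16, 6, -42] -> [3, 129, 123, -135, 33, -120, 48, 18, -126] -> [129, 123, 48, 33, 18, 3, -120, -126, -135] -> [129, 123, 48, 33, 18] -> [48, 18]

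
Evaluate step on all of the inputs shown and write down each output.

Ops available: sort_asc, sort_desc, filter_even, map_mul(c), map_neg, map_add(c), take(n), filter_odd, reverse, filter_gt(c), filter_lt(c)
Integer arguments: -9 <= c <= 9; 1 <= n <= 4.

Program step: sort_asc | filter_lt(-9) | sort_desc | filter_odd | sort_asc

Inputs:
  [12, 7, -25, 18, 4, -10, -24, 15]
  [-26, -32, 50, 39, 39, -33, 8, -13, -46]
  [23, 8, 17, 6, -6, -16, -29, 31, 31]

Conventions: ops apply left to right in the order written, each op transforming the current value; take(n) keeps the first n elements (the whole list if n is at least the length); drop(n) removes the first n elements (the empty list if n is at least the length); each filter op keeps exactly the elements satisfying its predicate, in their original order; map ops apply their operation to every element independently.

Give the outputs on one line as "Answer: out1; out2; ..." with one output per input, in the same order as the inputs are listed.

Execution, op by op:
  [12, 7, -25, 18, 4, -10, -24, 15] -> [-25, -24, -10, 4, 7, 12, 15, 18] -> [-25, -24, -10] -> [-10, -24, -25] -> [-25] -> [-25]
  [-26, -32, 50, 39, 39, -33, 8, -13, -46] -> [-46, -33, -32, -26, -13, 8, 39, 39, 50] -> [-46, -33, -32, -26, -13] -> [-13, -26, -32, -33, -46] -> [-13, -33] -> [-33, -13]
  [23, 8, 17, 6, -6, -16, -29, 31, 31] -> [-29, -16, -6, 6, 8, 17, 23, 31, 31] -> [-29, -16] -> [-16, -29] -> [-29] -> [-29]

[-25]; [-33, -13]; [-29]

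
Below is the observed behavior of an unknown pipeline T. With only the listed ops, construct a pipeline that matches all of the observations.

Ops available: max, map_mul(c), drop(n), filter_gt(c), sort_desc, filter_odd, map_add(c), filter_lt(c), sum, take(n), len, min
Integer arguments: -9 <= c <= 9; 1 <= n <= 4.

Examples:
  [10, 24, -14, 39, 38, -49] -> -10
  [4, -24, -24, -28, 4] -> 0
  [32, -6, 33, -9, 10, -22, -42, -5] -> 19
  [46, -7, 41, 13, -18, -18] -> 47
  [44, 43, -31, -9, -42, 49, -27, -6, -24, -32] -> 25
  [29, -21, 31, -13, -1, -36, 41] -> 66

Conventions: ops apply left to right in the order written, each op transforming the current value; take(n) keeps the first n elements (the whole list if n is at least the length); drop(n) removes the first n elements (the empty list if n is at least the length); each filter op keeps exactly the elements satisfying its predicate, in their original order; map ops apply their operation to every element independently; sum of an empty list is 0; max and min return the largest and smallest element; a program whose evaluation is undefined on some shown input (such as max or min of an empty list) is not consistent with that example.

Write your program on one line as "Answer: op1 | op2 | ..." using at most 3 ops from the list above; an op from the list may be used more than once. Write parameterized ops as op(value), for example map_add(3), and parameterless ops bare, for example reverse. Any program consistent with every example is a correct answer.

filter_odd | sum

Check, running the answer program on each example:
  [10, 24, -14, 39, 38, -49] -> [39, -49] -> -10
  [4, -24, -24, -28, 4] -> [] -> 0
  [32, -6, 33, -9, 10, -22, -42, -5] -> [33, -9, -5] -> 19
  [46, -7, 41, 13, -18, -18] -> [-7, 41, 13] -> 47
  [44, 43, -31, -9, -42, 49, -27, -6, -24, -32] -> [43, -31, -9, 49, -27] -> 25
  [29, -21, 31, -13, -1, -36, 41] -> [29, -21, 31, -13, -1, 41] -> 66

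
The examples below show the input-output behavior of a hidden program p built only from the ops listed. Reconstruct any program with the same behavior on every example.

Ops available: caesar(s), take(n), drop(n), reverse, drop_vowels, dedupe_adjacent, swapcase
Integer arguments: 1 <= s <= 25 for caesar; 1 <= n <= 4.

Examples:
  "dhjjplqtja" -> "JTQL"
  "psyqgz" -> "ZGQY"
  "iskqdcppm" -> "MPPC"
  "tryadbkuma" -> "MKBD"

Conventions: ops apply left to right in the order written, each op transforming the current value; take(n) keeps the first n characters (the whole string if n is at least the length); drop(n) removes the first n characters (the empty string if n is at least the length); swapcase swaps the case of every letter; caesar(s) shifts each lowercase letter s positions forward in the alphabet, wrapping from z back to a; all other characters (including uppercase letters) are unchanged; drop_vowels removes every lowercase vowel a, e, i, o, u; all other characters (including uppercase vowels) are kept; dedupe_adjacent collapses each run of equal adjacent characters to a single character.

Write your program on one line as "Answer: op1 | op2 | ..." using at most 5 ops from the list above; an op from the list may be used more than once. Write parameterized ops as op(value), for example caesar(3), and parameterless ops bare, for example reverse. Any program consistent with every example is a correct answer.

reverse | drop_vowels | swapcase | take(4)

Check, running the answer program on each example:
  "dhjjplqtja" -> "ajtqlpjjhd" -> "jtqlpjjhd" -> "JTQLPJJHD" -> "JTQL"
  "psyqgz" -> "zgqysp" -> "zgqysp" -> "ZGQYSP" -> "ZGQY"
  "iskqdcppm" -> "mppcdqksi" -> "mppcdqks" -> "MPPCDQKS" -> "MPPC"
  "tryadbkuma" -> "amukbdayrt" -> "mkbdyrt" -> "MKBDYRT" -> "MKBD"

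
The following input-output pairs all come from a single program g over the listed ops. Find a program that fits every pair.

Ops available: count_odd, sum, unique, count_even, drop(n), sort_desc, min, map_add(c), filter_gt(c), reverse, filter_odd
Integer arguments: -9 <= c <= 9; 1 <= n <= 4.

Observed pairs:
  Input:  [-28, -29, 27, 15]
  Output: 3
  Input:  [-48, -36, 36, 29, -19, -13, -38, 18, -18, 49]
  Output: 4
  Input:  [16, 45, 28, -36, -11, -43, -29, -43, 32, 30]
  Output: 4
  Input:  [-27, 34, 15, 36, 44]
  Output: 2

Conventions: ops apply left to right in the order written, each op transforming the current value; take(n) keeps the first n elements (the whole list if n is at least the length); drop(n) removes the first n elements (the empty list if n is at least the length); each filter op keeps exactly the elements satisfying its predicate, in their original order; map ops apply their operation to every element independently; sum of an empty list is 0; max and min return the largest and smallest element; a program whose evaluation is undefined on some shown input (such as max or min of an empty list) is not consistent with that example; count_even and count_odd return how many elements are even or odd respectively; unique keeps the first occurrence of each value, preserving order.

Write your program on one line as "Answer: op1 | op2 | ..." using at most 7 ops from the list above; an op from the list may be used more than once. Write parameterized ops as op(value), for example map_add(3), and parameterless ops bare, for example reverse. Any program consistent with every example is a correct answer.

reverse | sort_desc | unique | reverse | map_add(7) | count_even

Check, running the answer program on each example:
  [-28, -29, 27, 15] -> [15, 27, -29, -28] -> [27, 15, -28, -29] -> [27, 15, -28, -29] -> [-29, -28, 15, 27] -> [-22, -21, 22, 34] -> 3
  [-48, -36, 36, 29, -19, -13, -38, 18, -18, 49] -> [49, -18, 18, -38, -13, -19, 29, 36, -36, -48] -> [49, 36, 29, 18, -13, -18, -19, -36, -38, -48] -> [49, 36, 29, 18, -13, -18, -19, -36, -38, -48] -> [-48, -38, -36, -19, -18, -13, 18, 29, 36, 49] -> [-41, -31, -29, -12, -11, -6, 25, 36, 43, 56] -> 4
  [16, 45, 28, -36, -11, -43, -29, -43, 32, 30] -> [30, 32, -43, -29, -43, -11, -36, 28, 45, 16] -> [45, 32, 30, 28, 16, -11, -29, -36, -43, -43] -> [45, 32, 30, 28, 16, -11, -29, -36, -43] -> [-43, -36, -29, -11, 16, 28, 30, 32, 45] -> [-36, -29, -22, -4, 23, 35, 37, 39, 52] -> 4
  [-27, 34, 15, 36, 44] -> [44, 36, 15, 34, -27] -> [44, 36, 34, 15, -27] -> [44, 36, 34, 15, -27] -> [-27, 15, 34, 36, 44] -> [-20, 22, 41, 43, 51] -> 2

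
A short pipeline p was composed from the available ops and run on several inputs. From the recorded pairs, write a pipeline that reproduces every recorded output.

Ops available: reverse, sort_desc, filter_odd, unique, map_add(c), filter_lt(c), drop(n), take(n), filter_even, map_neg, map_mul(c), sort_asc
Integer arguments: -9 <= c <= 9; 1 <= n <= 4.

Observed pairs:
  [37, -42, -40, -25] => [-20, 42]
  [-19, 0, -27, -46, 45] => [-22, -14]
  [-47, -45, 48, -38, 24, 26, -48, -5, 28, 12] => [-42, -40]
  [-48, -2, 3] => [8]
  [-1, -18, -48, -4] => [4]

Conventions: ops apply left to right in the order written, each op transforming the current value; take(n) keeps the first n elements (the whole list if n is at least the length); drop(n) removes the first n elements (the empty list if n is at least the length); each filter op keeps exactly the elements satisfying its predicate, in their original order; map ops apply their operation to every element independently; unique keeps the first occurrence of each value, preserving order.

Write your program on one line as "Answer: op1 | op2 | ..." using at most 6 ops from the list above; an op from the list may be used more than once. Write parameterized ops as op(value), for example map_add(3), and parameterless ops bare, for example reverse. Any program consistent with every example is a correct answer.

map_add(7) | filter_even | map_add(-2) | take(2) | sort_asc

Check, running the answer program on each example:
  [37, -42, -40, -25] -> [44, -35, -33, -18] -> [44, -18] -> [42, -20] -> [42, -20] -> [-20, 42]
  [-19, 0, -27, -46, 45] -> [-12, 7, -20, -39, 52] -> [-12, -20, 52] -> [-14, -22, 50] -> [-14, -22] -> [-22, -14]
  [-47, -45, 48, -38, 24, 26, -48, -5, 28, 12] -> [-40, -38, 55, -31, 31, 33, -41, 2, 35, 19] -> [-40, -38, 2] -> [-42, -40, 0] -> [-42, -40] -> [-42, -40]
  [-48, -2, 3] -> [-41, 5, 10] -> [10] -> [8] -> [8] -> [8]
  [-1, -18, -48, -4] -> [6, -11, -41, 3] -> [6] -> [4] -> [4] -> [4]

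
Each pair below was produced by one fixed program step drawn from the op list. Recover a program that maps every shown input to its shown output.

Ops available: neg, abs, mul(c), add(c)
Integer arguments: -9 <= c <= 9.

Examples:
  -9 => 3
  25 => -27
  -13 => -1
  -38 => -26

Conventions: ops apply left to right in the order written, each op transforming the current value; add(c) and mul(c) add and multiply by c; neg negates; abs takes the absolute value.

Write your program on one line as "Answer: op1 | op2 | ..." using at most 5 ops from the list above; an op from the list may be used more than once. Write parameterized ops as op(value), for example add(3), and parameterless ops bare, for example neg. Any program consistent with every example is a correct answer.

add(7) | abs | neg | add(5)

Check, running the answer program on each example:
  -9 -> -2 -> 2 -> -2 -> 3
  25 -> 32 -> 32 -> -32 -> -27
  -13 -> -6 -> 6 -> -6 -> -1
  -38 -> -31 -> 31 -> -31 -> -26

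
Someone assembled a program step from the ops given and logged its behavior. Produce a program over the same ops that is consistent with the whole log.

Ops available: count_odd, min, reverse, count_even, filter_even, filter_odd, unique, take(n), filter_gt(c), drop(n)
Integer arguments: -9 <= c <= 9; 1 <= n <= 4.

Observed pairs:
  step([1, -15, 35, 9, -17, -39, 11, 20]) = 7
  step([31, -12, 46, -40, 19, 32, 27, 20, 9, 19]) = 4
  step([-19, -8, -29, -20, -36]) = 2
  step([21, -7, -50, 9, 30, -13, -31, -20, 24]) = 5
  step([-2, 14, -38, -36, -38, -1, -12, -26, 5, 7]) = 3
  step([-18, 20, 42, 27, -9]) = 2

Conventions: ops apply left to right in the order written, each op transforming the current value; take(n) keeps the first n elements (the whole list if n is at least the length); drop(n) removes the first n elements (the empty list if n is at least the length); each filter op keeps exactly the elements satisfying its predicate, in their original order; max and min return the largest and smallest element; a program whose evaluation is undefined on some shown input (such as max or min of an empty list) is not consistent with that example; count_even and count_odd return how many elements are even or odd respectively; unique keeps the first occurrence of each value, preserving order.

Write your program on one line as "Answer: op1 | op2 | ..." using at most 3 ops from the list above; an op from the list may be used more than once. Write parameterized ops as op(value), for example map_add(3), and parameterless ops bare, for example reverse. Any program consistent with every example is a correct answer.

unique | reverse | count_odd

Check, running the answer program on each example:
  [1, -15, 35, 9, -17, -39, 11, 20] -> [1, -15, 35, 9, -17, -39, 11, 20] -> [20, 11, -39, -17, 9, 35, -15, 1] -> 7
  [31, -12, 46, -40, 19, 32, 27, 20, 9, 19] -> [31, -12, 46, -40, 19, 32, 27, 20, 9] -> [9, 20, 27, 32, 19, -40, 46, -12, 31] -> 4
  [-19, -8, -29, -20, -36] -> [-19, -8, -29, -20, -36] -> [-36, -20, -29, -8, -19] -> 2
  [21, -7, -50, 9, 30, -13, -31, -20, 24] -> [21, -7, -50, 9, 30, -13, -31, -20, 24] -> [24, -20, -31, -13, 30, 9, -50, -7, 21] -> 5
  [-2, 14, -38, -36, -38, -1, -12, -26, 5, 7] -> [-2, 14, -38, -36, -1, -12, -26, 5, 7] -> [7, 5, -26, -12, -1, -36, -38, 14, -2] -> 3
  [-18, 20, 42, 27, -9] -> [-18, 20, 42, 27, -9] -> [-9, 27, 42, 20, -18] -> 2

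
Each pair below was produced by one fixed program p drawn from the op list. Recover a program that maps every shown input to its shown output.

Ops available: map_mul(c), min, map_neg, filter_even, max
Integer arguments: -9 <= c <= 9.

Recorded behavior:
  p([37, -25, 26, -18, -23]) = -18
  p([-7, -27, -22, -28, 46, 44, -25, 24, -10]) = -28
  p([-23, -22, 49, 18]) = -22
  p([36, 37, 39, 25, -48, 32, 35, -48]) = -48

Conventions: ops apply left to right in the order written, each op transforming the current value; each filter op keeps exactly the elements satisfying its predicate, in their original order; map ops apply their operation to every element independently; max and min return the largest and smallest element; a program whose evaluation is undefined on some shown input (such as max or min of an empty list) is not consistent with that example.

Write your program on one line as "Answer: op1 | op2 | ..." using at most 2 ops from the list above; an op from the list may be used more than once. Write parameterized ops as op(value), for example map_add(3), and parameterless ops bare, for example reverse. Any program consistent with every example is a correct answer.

filter_even | min

Check, running the answer program on each example:
  [37, -25, 26, -18, -23] -> [26, -18] -> -18
  [-7, -27, -22, -28, 46, 44, -25, 24, -10] -> [-22, -28, 46, 44, 24, -10] -> -28
  [-23, -22, 49, 18] -> [-22, 18] -> -22
  [36, 37, 39, 25, -48, 32, 35, -48] -> [36, -48, 32, -48] -> -48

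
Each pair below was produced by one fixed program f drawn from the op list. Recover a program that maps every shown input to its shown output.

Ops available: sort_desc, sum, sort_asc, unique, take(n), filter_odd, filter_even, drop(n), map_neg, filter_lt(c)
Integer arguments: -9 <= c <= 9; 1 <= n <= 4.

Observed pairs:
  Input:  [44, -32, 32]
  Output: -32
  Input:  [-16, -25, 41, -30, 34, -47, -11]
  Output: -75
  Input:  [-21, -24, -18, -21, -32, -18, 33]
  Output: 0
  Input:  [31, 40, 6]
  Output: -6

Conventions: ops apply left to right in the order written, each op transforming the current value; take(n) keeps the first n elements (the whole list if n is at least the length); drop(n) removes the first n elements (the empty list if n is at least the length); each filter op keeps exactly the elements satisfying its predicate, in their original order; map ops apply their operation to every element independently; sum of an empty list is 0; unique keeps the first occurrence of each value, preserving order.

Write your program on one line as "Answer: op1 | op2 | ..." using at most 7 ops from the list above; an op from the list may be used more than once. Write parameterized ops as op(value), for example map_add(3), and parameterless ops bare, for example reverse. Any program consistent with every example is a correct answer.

drop(2) | take(3) | sort_asc | map_neg | filter_lt(8) | sum

Check, running the answer program on each example:
  [44, -32, 32] -> [32] -> [32] -> [32] -> [-32] -> [-32] -> -32
  [-16, -25, 41, -30, 34, -47, -11] -> [41, -30, 34, -47, -11] -> [41, -30, 34] -> [-30, 34, 41] -> [30, -34, -41] -> [-34, -41] -> -75
  [-21, -24, -18, -21, -32, -18, 33] -> [-18, -21, -32, -18, 33] -> [-18, -21, -32] -> [-32, -21, -18] -> [32, 21, 18] -> [] -> 0
  [31, 40, 6] -> [6] -> [6] -> [6] -> [-6] -> [-6] -> -6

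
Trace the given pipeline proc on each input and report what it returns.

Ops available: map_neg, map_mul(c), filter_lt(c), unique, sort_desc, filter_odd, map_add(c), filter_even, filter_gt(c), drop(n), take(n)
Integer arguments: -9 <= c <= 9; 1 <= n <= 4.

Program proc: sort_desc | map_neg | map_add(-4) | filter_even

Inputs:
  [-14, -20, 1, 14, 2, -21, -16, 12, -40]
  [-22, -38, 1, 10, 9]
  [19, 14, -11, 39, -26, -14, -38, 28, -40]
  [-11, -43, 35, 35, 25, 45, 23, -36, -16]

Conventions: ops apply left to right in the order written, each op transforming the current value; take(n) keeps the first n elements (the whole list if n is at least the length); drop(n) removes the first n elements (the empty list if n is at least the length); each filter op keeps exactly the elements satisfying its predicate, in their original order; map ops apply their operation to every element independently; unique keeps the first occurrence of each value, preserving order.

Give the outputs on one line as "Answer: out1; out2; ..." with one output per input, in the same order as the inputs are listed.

[-18, -16, -6, 10, 12, 16, 36]; [-14, 18, 34]; [-32, -18, 10, 22, 34, 36]; [12, 32]

Execution, op by op:
  [-14, -20, 1, 14, 2, -21, -16, 12, -40] -> [14, 12, 2, 1, -14, -16, -20, -21, -40] -> [-14, -12, -2, -1, 14, 16, 20, 21, 40] -> [-18, -16, -6, -5, 10, 12, 16, 17, 36] -> [-18, -16, -6, 10, 12, 16, 36]
  [-22, -38, 1, 10, 9] -> [10, 9, 1, -22, -38] -> [-10, -9, -1, 22, 38] -> [-14, -13, -5, 18, 34] -> [-14, 18, 34]
  [19, 14, -11, 39, -26, -14, -38, 28, -40] -> [39, 28, 19, 14, -11, -14, -26, -38, -40] -> [-39, -28, -19, -14, 11, 14, 26, 38, 40] -> [-43, -32, -23, -18, 7, 10, 22, 34, 36] -> [-32, -18, 10, 22, 34, 36]
  [-11, -43, 35, 35, 25, 45, 23, -36, -16] -> [45, 35, 35, 25, 23, -11, -16, -36, -43] -> [-45, -35, -35, -25, -23, 11, 16, 36, 43] -> [-49, -39, -39, -29, -27, 7, 12, 32, 39] -> [12, 32]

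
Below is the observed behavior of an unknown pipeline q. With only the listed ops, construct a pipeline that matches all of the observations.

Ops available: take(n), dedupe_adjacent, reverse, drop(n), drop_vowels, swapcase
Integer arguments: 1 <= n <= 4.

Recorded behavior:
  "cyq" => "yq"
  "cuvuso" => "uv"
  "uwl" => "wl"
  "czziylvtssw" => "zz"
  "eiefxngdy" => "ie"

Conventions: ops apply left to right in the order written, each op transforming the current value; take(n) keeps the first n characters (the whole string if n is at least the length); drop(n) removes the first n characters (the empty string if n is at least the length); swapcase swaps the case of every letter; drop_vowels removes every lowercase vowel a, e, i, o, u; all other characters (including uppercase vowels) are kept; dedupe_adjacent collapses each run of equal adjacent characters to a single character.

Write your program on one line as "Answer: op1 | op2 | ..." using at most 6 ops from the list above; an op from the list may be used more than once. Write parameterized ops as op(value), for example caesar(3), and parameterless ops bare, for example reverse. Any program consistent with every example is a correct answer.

take(3) | swapcase | reverse | take(2) | reverse | swapcase

Check, running the answer program on each example:
  "cyq" -> "cyq" -> "CYQ" -> "QYC" -> "QY" -> "YQ" -> "yq"
  "cuvuso" -> "cuv" -> "CUV" -> "VUC" -> "VU" -> "UV" -> "uv"
  "uwl" -> "uwl" -> "UWL" -> "LWU" -> "LW" -> "WL" -> "wl"
  "czziylvtssw" -> "czz" -> "CZZ" -> "ZZC" -> "ZZ" -> "ZZ" -> "zz"
  "eiefxngdy" -> "eie" -> "EIE" -> "EIE" -> "EI" -> "IE" -> "ie"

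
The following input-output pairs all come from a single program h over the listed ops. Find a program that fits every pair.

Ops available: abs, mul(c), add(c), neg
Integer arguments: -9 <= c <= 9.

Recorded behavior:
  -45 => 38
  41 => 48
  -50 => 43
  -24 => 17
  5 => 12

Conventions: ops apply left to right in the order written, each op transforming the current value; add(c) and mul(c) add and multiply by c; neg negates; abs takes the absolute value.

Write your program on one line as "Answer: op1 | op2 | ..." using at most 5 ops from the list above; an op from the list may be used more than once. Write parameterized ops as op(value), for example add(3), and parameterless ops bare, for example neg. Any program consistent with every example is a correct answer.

neg | add(-7) | neg | abs

Check, running the answer program on each example:
  -45 -> 45 -> 38 -> -38 -> 38
  41 -> -41 -> -48 -> 48 -> 48
  -50 -> 50 -> 43 -> -43 -> 43
  -24 -> 24 -> 17 -> -17 -> 17
  5 -> -5 -> -12 -> 12 -> 12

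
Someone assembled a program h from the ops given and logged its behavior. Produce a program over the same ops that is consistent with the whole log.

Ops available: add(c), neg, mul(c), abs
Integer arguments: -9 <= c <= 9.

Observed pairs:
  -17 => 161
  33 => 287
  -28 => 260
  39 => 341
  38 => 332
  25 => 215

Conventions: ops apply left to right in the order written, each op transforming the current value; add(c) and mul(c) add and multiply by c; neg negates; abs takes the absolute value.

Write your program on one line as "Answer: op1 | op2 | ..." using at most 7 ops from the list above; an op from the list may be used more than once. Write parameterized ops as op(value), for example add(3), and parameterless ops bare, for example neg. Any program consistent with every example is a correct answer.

neg | add(1) | mul(-3) | abs | mul(3) | add(-1)

Check, running the answer program on each example:
  -17 -> 17 -> 18 -> -54 -> 54 -> 162 -> 161
  33 -> -33 -> -32 -> 96 -> 96 -> 288 -> 287
  -28 -> 28 -> 29 -> -87 -> 87 -> 261 -> 260
  39 -> -39 -> -38 -> 114 -> 114 -> 342 -> 341
  38 -> -38 -> -37 -> 111 -> 111 -> 333 -> 332
  25 -> -25 -> -24 -> 72 -> 72 -> 216 -> 215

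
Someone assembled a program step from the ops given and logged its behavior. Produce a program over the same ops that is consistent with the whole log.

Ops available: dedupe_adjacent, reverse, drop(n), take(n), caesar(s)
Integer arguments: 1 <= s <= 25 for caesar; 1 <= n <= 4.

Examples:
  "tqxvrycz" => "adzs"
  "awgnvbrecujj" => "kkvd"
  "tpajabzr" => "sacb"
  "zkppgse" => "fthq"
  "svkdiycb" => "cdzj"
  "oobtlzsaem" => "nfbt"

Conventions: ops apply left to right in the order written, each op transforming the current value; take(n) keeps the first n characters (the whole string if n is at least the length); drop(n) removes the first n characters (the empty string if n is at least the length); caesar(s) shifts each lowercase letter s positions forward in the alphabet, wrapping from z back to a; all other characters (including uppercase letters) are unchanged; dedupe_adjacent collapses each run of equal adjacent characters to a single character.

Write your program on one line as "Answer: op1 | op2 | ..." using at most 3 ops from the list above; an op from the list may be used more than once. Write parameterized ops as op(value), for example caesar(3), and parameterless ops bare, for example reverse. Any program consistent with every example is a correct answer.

reverse | take(4) | caesar(1)

Check, running the answer program on each example:
  "tqxvrycz" -> "zcyrvxqt" -> "zcyr" -> "adzs"
  "awgnvbrecujj" -> "jjucerbvngwa" -> "jjuc" -> "kkvd"
  "tpajabzr" -> "rzbajapt" -> "rzba" -> "sacb"
  "zkppgse" -> "esgppkz" -> "esgp" -> "fthq"
  "svkdiycb" -> "bcyidkvs" -> "bcyi" -> "cdzj"
  "oobtlzsaem" -> "measzltboo" -> "meas" -> "nfbt"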